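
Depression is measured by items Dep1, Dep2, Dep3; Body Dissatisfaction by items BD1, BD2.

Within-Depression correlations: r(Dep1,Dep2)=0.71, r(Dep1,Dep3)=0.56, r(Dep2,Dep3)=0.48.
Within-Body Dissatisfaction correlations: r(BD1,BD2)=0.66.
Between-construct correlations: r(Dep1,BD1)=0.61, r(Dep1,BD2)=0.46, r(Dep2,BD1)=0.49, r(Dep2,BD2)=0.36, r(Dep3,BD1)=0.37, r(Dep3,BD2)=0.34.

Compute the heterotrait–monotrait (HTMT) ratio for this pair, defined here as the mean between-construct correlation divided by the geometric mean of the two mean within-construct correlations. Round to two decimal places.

Mean heterotrait r = 2.63/6 = 0.4383.
Mean within-Dep = 1.75/3 = 0.5833; mean within-BD = 0.66/1 = 0.6600.
Geometric mean = √(0.5833 × 0.6600) = 0.6205.
HTMT = 0.4383 / 0.6205 = 0.71.

0.71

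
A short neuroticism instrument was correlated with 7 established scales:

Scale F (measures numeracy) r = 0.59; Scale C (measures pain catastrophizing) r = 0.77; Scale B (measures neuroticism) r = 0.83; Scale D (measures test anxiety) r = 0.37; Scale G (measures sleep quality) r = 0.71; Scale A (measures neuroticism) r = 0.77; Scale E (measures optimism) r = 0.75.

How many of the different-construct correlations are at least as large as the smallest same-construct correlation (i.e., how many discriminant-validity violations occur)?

Convergent (same construct = neuroticism): Scale B, Scale A.
Smallest convergent = 0.77. Discriminant values: 0.59, 0.77, 0.37, 0.71, 0.75; count ≥ 0.77 → 1.

1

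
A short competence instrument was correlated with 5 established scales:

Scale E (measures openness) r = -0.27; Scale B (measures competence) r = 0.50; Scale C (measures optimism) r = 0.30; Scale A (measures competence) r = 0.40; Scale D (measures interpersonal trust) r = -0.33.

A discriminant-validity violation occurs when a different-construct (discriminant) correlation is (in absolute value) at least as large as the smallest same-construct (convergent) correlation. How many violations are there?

0

Convergent (same construct = competence): Scale B, Scale A.
Smallest convergent = 0.40. Discriminant |r|: 0.27, 0.30, 0.33; count ≥ 0.40 → 0.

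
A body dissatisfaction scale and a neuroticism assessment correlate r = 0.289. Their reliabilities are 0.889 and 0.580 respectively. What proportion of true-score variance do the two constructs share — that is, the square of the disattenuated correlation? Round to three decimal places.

Disattenuated r = 0.289 / √(0.889 × 0.580) = 0.289 / 0.7181 = 0.4025.
Shared true-score variance = 0.4025² = 0.1620 ≈ 0.162.

0.162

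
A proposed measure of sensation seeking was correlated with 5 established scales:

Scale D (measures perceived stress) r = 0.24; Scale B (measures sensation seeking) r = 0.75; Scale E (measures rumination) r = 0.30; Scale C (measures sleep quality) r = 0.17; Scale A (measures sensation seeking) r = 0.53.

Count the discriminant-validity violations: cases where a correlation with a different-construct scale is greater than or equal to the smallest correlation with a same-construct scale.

Convergent (same construct = sensation seeking): Scale B, Scale A.
Smallest convergent = 0.53. Discriminant values: 0.24, 0.30, 0.17; count ≥ 0.53 → 0.

0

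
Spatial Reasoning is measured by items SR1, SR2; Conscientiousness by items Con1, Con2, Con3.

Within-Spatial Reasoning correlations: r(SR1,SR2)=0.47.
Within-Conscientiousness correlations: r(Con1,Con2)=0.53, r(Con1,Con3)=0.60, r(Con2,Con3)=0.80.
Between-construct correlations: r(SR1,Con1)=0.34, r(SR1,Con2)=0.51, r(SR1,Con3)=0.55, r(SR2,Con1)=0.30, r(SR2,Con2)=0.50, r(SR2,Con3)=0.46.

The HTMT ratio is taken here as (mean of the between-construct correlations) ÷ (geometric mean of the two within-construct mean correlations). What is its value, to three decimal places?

Mean between = 2.66/6 = 0.4433.
Mean within-SR = 0.47/1 = 0.4700; mean within-Con = 1.93/3 = 0.6433.
Geometric mean = √(0.4700 × 0.6433) = 0.5499.
HTMT = 0.4433 / 0.5499 = 0.806.

0.806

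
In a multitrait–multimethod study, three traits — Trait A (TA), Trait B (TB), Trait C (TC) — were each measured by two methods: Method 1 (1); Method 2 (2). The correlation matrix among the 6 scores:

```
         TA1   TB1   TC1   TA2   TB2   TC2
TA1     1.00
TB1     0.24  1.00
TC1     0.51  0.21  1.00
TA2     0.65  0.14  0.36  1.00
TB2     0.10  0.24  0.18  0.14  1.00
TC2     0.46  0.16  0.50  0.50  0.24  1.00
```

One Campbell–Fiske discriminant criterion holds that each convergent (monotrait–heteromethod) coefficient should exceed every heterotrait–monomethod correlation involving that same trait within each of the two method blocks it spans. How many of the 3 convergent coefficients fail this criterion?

2

Checking each validity diagonal entry against its comparison values:
TA (methods 1·2): 0.65 vs {0.24, 0.14, 0.51, 0.50} → pass.
TB (methods 1·2): 0.24 vs {0.24, 0.14, 0.21, 0.24} → fail.
TC (methods 1·2): 0.50 vs {0.51, 0.50, 0.21, 0.24} → fail.
2 of 3 fail.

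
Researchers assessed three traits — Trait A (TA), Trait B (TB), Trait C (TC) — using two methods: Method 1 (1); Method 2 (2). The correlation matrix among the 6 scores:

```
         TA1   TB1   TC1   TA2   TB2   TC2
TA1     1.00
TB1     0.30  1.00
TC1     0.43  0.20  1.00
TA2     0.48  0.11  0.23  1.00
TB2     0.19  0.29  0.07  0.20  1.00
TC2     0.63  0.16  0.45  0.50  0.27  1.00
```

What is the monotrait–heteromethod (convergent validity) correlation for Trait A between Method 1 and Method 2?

0.48

Same trait (TA), different methods: r(TA1, TA2) = 0.48.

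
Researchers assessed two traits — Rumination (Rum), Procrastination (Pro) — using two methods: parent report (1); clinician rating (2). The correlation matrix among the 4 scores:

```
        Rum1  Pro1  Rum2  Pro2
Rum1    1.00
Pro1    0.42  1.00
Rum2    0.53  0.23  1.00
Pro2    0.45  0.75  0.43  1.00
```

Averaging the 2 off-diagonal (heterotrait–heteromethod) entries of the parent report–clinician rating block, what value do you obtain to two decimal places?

0.34

HTHM values (method 1 × method 2): 0.45, 0.23; mean = 0.68/2 = 0.34.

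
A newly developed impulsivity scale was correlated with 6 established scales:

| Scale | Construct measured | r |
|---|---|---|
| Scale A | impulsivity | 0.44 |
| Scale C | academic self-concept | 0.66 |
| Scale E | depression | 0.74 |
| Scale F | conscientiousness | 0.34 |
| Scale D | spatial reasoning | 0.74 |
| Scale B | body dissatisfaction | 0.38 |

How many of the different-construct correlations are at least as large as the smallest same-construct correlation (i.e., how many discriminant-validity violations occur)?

Convergent (same construct = impulsivity): Scale A.
Smallest convergent = 0.44. Discriminant values: 0.66, 0.74, 0.34, 0.74, 0.38; count ≥ 0.44 → 3.

3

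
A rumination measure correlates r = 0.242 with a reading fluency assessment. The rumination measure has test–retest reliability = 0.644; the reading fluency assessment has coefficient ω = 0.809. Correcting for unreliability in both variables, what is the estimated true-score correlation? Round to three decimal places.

0.335

r_true = r_obs / √(r_xx · r_yy) = 0.242 / √(0.644 × 0.809) = 0.242 / √0.520996 = 0.242 / 0.7218 ≈ 0.335.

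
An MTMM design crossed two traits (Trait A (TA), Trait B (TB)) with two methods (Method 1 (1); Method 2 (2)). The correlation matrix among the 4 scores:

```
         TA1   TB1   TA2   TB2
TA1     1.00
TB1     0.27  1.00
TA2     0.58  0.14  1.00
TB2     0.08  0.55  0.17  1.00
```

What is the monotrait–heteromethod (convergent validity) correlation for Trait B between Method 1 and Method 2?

Same trait (TB), different methods: r(TB1, TB2) = 0.55.

0.55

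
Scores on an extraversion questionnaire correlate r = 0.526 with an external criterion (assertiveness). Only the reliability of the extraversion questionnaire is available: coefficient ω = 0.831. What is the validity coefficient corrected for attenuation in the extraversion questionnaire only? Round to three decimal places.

0.577

Single correction: r_c = r_obs / √r_xx = 0.526 / √0.831 = 0.526 / 0.9116 ≈ 0.577.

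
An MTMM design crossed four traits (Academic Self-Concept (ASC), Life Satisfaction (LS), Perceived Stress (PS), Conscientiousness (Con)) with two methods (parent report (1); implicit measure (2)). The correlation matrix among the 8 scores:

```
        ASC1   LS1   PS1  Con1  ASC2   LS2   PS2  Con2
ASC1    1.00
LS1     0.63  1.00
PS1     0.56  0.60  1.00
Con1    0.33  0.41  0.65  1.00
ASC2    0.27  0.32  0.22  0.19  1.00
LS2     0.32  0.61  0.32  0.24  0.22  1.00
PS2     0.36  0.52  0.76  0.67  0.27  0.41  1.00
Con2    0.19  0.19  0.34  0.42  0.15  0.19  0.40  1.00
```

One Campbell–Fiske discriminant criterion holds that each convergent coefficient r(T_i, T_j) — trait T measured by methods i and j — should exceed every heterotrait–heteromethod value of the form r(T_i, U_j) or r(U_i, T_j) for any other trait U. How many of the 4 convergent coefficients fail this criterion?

2

Checking each validity diagonal entry against its comparison values:
ASC (methods 1·2): 0.27 vs {0.32, 0.32, 0.36, 0.22, 0.19, 0.19} → fail.
LS (methods 1·2): 0.61 vs {0.32, 0.32, 0.52, 0.32, 0.19, 0.24} → pass.
PS (methods 1·2): 0.76 vs {0.22, 0.36, 0.32, 0.52, 0.34, 0.67} → pass.
Con (methods 1·2): 0.42 vs {0.19, 0.19, 0.24, 0.19, 0.67, 0.34} → fail.
2 of 4 fail.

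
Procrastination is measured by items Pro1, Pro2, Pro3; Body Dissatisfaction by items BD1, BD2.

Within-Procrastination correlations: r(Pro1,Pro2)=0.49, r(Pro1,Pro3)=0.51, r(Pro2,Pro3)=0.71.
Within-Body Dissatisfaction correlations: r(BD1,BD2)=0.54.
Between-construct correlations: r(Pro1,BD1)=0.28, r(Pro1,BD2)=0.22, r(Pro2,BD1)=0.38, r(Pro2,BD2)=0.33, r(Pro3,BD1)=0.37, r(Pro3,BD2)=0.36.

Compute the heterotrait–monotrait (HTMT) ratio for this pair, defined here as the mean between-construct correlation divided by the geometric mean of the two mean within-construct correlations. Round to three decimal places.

Mean between = 1.94/6 = 0.3233.
Mean within-Pro = 1.71/3 = 0.5700; mean within-BD = 0.54/1 = 0.5400.
Geometric mean = √(0.5700 × 0.5400) = 0.5548.
HTMT = 0.3233 / 0.5548 = 0.583.

0.583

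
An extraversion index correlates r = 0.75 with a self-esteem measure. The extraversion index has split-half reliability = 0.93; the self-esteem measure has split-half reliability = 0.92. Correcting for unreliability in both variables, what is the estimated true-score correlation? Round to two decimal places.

0.81

r_true = r_obs / √(r_xx · r_yy) = 0.75 / √(0.93 × 0.92) = 0.75 / √0.8556 = 0.75 / 0.9250 ≈ 0.81.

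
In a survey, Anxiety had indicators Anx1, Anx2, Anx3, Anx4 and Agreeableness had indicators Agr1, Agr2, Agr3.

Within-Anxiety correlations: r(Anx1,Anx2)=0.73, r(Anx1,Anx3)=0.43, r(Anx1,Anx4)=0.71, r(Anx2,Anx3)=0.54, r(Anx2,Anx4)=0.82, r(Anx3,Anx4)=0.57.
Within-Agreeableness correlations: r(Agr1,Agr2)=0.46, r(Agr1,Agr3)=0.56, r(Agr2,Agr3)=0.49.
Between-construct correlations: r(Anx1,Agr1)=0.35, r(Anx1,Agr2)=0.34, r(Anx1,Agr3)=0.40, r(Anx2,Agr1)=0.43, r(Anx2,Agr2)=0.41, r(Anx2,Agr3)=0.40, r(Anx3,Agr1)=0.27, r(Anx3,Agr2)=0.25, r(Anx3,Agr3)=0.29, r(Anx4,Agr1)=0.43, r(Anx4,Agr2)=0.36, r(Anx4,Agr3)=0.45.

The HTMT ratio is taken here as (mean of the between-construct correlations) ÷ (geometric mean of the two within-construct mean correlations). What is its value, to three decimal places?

Mean between = 4.38/12 = 0.3650.
Mean within-Anx = 3.80/6 = 0.6333; mean within-Agr = 1.51/3 = 0.5033.
Geometric mean = √(0.6333 × 0.5033) = 0.5646.
HTMT = 0.3650 / 0.5646 = 0.646.

0.646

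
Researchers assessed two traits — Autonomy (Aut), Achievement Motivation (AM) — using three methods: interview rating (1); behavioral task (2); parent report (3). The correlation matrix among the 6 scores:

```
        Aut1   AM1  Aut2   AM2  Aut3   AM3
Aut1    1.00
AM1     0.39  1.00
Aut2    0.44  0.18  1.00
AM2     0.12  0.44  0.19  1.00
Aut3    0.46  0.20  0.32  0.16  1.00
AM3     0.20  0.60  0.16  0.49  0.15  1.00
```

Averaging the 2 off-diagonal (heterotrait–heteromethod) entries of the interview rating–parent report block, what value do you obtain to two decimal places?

HTHM values (method 1 × method 3): 0.20, 0.20; mean = 0.40/2 = 0.20.

0.20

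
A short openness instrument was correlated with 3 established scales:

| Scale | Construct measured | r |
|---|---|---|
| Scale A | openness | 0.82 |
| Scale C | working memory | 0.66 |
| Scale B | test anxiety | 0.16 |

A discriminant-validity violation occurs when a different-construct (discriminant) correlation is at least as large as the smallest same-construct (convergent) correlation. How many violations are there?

0

Convergent (same construct = openness): Scale A.
Smallest convergent = 0.82. Discriminant values: 0.66, 0.16; count ≥ 0.82 → 0.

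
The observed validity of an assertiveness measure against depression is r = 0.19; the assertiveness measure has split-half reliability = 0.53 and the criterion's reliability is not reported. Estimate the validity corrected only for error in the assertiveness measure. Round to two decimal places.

Single correction: r_c = r_obs / √r_xx = 0.19 / √0.53 = 0.19 / 0.7280 ≈ 0.26.

0.26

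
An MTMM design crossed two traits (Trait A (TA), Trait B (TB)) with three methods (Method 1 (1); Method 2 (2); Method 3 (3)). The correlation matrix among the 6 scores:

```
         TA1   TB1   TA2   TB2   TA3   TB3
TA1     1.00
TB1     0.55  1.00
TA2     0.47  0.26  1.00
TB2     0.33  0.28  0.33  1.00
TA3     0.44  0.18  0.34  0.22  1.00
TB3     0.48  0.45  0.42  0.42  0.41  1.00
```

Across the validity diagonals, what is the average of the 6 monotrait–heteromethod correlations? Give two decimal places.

0.40

Convergent values: 0.47, 0.44, 0.34, 0.28, 0.45, 0.42; mean = 2.40/6 = 0.40.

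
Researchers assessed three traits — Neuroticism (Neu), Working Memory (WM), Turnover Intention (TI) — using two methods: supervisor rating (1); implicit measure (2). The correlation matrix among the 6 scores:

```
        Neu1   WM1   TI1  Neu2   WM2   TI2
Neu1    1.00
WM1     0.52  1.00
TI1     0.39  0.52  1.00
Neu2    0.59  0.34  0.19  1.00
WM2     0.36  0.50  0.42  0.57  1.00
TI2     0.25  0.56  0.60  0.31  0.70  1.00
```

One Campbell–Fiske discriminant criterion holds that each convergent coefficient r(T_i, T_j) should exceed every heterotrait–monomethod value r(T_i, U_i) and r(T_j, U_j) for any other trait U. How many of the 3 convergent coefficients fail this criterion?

Each convergent coefficient versus the relevant comparison correlations:
Neu (methods 1·2): 0.59 vs {0.52, 0.57, 0.39, 0.31} → pass.
WM (methods 1·2): 0.50 vs {0.52, 0.57, 0.52, 0.70} → fail.
TI (methods 1·2): 0.60 vs {0.39, 0.31, 0.52, 0.70} → fail.
2 of 3 fail.

2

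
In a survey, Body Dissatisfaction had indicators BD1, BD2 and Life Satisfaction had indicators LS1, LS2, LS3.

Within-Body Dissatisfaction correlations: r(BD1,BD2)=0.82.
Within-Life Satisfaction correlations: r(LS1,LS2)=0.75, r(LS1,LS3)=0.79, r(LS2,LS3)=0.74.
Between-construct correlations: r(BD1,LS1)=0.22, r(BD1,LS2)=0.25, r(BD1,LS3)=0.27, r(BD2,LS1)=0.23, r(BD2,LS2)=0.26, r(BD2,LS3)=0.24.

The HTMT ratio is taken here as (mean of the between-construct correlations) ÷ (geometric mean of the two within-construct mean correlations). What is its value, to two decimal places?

0.31

Mean heterotrait r = 1.47/6 = 0.2450.
Mean within-BD = 0.82/1 = 0.8200; mean within-LS = 2.28/3 = 0.7600.
Geometric mean = √(0.8200 × 0.7600) = 0.7894.
HTMT = 0.2450 / 0.7894 = 0.31.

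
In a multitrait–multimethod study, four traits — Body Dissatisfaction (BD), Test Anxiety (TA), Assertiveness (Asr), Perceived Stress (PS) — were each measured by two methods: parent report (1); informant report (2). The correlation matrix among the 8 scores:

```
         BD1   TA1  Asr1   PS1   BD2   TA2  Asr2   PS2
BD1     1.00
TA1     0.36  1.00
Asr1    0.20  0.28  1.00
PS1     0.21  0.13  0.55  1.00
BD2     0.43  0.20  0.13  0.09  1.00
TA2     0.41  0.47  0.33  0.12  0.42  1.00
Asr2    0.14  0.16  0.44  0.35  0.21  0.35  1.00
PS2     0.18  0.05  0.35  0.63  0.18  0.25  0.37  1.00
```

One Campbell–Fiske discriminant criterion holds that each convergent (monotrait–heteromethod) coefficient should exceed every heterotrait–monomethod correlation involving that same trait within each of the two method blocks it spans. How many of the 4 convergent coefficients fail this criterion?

Convergent coefficients and their comparison sets:
BD (methods 1·2): 0.43 vs {0.36, 0.42, 0.20, 0.21, 0.21, 0.18} → pass.
TA (methods 1·2): 0.47 vs {0.36, 0.42, 0.28, 0.35, 0.13, 0.25} → pass.
Asr (methods 1·2): 0.44 vs {0.20, 0.21, 0.28, 0.35, 0.55, 0.37} → fail.
PS (methods 1·2): 0.63 vs {0.21, 0.18, 0.13, 0.25, 0.55, 0.37} → pass.
1 of 4 fail.

1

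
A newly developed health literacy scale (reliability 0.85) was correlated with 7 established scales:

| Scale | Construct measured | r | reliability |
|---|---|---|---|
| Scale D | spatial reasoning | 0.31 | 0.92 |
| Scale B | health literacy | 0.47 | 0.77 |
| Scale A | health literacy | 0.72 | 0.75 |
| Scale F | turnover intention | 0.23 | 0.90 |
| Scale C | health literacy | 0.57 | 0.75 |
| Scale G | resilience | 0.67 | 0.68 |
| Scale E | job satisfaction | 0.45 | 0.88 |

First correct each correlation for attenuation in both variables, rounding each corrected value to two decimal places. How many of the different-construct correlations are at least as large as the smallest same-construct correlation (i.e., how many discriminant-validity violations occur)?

1

Disattenuated r (r / √(r_scale · r_new)):
  Scale D (disc): 0.31 / √(0.92·0.85) = 0.35
  Scale B (conv): 0.47 / √(0.77·0.85) = 0.58
  Scale A (conv): 0.72 / √(0.75·0.85) = 0.90
  Scale F (disc): 0.23 / √(0.90·0.85) = 0.26
  Scale C (conv): 0.57 / √(0.75·0.85) = 0.71
  Scale G (disc): 0.67 / √(0.68·0.85) = 0.88
  Scale E (disc): 0.45 / √(0.88·0.85) = 0.52
Smallest convergent = 0.58. Discriminant values: 0.35, 0.26, 0.88, 0.52; count ≥ 0.58 → 1.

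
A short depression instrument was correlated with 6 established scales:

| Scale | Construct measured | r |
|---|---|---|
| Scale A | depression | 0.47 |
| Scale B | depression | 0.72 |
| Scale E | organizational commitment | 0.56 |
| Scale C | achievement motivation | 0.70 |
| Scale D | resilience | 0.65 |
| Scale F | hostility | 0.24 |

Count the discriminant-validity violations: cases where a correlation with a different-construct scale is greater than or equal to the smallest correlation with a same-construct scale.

3

Convergent (same construct = depression): Scale A, Scale B.
Smallest convergent = 0.47. Discriminant values: 0.56, 0.70, 0.65, 0.24; count ≥ 0.47 → 3.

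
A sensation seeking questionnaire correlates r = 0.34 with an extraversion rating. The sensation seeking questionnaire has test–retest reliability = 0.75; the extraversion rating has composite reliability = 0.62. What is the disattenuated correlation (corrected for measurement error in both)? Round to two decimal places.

0.50

r_true = r_obs / √(r_xx · r_yy) = 0.34 / √(0.75 × 0.62) = 0.34 / √0.4650 = 0.34 / 0.6819 ≈ 0.50.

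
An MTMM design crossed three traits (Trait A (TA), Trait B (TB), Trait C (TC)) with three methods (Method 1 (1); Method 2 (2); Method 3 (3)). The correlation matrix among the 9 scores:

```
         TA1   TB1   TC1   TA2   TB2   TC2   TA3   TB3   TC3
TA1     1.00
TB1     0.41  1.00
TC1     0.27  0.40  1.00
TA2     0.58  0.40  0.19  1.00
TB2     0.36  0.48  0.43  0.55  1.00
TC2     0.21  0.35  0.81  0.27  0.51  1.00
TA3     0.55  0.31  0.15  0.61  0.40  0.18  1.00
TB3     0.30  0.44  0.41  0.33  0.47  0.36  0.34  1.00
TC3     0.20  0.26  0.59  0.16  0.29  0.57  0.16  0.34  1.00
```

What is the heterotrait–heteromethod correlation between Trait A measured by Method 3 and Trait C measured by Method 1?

Different traits and methods: r(TA3, TC1) = 0.15.

0.15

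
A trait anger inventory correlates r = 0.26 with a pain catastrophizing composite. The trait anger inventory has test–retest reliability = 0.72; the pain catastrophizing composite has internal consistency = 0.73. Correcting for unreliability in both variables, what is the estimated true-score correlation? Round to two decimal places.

r_true = r_obs / √(r_xx · r_yy) = 0.26 / √(0.72 × 0.73) = 0.26 / √0.5256 = 0.26 / 0.7250 ≈ 0.36.

0.36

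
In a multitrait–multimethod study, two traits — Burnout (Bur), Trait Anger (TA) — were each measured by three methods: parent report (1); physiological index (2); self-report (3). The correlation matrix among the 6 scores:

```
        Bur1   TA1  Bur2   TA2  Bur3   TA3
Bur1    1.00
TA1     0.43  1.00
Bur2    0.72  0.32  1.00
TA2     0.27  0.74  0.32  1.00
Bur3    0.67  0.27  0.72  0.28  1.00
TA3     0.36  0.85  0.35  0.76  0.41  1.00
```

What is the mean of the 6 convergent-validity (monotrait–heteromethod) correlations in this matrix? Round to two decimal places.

0.74

Convergent values: 0.72, 0.67, 0.72, 0.74, 0.85, 0.76; mean = 4.46/6 = 0.74.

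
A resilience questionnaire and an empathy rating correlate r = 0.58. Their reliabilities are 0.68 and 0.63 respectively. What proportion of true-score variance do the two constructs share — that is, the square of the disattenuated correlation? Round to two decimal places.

0.79

Disattenuated r = 0.58 / √(0.68 × 0.63) = 0.58 / 0.6545 = 0.8862.
Shared true-score variance = 0.8862² = 0.7854 ≈ 0.79.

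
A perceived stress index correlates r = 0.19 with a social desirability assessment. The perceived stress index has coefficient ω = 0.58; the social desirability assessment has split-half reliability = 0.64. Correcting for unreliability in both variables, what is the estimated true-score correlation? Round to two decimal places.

r_true = r_obs / √(r_xx · r_yy) = 0.19 / √(0.58 × 0.64) = 0.19 / √0.3712 = 0.19 / 0.6093 ≈ 0.31.

0.31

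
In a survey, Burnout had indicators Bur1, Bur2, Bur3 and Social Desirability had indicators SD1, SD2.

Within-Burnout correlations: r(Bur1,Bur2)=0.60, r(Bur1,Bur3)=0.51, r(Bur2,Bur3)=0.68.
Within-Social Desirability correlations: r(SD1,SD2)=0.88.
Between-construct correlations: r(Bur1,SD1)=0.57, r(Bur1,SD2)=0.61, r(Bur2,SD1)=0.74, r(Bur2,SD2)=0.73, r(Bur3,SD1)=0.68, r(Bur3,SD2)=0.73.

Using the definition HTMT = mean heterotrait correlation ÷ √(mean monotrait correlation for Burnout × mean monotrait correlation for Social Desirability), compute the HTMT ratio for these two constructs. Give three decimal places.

0.934

Between-construct mean = 4.06/6 = 0.6767.
Mean within-Bur = 1.79/3 = 0.5967; mean within-SD = 0.88/1 = 0.8800.
Geometric mean = √(0.5967 × 0.8800) = 0.7246.
HTMT = 0.6767 / 0.7246 = 0.934.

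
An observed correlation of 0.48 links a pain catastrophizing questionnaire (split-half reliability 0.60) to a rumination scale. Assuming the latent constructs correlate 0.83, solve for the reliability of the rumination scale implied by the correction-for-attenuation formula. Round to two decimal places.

r_true = r_obs / √(r_xx · r_yy) ⇒ 0.83 = 0.48 / √(0.60 · r_yy).
√(0.60 · r_yy) = 0.48 / 0.83 = 0.5783; 0.60 · r_yy = 0.3344; r_yy = 0.3344 / 0.60 ≈ 0.56.

0.56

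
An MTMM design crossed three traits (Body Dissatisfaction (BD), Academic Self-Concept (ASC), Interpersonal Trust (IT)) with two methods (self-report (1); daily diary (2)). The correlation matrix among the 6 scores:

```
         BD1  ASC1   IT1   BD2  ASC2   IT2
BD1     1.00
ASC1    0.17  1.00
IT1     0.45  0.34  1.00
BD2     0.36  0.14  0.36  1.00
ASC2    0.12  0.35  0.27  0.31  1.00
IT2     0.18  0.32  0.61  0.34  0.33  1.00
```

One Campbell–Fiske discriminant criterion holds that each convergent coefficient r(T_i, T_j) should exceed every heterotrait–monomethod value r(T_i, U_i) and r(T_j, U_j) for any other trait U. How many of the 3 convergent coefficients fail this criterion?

Convergent coefficients and their comparison sets:
BD (methods 1·2): 0.36 vs {0.17, 0.31, 0.45, 0.34} → fail.
ASC (methods 1·2): 0.35 vs {0.17, 0.31, 0.34, 0.33} → pass.
IT (methods 1·2): 0.61 vs {0.45, 0.34, 0.34, 0.33} → pass.
1 of 3 fail.

1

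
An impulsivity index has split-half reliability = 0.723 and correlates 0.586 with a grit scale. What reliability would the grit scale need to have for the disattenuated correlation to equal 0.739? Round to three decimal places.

r_true = r_obs / √(r_xx · r_yy) ⇒ 0.739 = 0.586 / √(0.723 · r_yy).
√(0.723 · r_yy) = 0.586 / 0.739 = 0.7930; 0.723 · r_yy = 0.6288; r_yy = 0.6288 / 0.723 ≈ 0.870.

0.870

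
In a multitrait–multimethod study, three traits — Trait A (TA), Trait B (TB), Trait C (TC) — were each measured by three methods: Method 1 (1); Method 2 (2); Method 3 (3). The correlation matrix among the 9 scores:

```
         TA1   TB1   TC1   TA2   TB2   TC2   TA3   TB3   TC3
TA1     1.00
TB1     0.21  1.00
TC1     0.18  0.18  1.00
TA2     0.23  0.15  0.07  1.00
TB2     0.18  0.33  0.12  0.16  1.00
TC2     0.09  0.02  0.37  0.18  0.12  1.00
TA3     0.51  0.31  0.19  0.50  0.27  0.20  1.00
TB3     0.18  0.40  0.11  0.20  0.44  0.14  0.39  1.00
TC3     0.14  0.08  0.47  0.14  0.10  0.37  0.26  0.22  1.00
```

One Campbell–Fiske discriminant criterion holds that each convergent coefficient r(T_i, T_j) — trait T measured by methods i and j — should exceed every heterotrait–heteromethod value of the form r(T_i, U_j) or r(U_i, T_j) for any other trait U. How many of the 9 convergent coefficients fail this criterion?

0

Convergent coefficients and their comparison sets:
TA (methods 1·2): 0.23 vs {0.18, 0.15, 0.09, 0.07} → pass.
TA (methods 1·3): 0.51 vs {0.18, 0.31, 0.14, 0.19} → pass.
TA (methods 2·3): 0.50 vs {0.20, 0.27, 0.14, 0.20} → pass.
TB (methods 1·2): 0.33 vs {0.15, 0.18, 0.02, 0.12} → pass.
TB (methods 1·3): 0.40 vs {0.31, 0.18, 0.08, 0.11} → pass.
TB (methods 2·3): 0.44 vs {0.27, 0.20, 0.10, 0.14} → pass.
TC (methods 1·2): 0.37 vs {0.07, 0.09, 0.12, 0.02} → pass.
TC (methods 1·3): 0.47 vs {0.19, 0.14, 0.11, 0.08} → pass.
TC (methods 2·3): 0.37 vs {0.20, 0.14, 0.14, 0.10} → pass.
0 of 9 fail.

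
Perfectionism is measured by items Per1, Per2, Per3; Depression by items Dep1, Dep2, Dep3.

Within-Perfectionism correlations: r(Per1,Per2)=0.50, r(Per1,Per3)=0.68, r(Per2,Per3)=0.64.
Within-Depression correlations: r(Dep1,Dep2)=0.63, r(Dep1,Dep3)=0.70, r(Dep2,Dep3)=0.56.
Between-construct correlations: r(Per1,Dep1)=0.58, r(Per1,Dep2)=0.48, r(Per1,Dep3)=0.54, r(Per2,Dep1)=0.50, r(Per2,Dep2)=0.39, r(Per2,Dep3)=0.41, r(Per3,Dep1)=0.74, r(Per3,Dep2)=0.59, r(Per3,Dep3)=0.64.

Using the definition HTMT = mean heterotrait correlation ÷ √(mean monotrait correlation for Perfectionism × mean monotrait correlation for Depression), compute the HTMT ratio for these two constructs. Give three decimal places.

Between-construct mean = 4.87/9 = 0.5411.
Mean within-Per = 1.82/3 = 0.6067; mean within-Dep = 1.89/3 = 0.6300.
Geometric mean = √(0.6067 × 0.6300) = 0.6182.
HTMT = 0.5411 / 0.6182 = 0.875.

0.875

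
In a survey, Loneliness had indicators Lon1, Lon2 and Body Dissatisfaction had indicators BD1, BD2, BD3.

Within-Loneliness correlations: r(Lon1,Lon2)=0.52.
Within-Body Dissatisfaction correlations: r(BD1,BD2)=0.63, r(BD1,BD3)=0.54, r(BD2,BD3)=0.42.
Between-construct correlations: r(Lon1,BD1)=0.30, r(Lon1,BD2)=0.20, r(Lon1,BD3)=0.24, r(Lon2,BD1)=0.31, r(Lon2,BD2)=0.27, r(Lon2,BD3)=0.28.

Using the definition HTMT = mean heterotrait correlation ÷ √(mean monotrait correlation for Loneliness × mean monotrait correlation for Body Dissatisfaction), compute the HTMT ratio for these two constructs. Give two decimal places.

Mean heterotrait r = 1.60/6 = 0.2667.
Mean within-Lon = 0.52/1 = 0.5200; mean within-BD = 1.59/3 = 0.5300.
Geometric mean = √(0.5200 × 0.5300) = 0.5250.
HTMT = 0.2667 / 0.5250 = 0.51.

0.51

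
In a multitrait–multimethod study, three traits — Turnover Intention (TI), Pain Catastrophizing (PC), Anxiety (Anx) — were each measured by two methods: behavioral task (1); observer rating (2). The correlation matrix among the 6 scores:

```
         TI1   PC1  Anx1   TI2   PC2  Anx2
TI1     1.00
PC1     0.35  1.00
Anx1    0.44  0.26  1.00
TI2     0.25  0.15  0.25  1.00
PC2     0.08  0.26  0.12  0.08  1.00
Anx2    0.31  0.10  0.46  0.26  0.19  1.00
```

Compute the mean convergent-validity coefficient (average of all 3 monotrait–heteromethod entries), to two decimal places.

Convergent values: 0.25, 0.26, 0.46; mean = 0.97/3 = 0.32.

0.32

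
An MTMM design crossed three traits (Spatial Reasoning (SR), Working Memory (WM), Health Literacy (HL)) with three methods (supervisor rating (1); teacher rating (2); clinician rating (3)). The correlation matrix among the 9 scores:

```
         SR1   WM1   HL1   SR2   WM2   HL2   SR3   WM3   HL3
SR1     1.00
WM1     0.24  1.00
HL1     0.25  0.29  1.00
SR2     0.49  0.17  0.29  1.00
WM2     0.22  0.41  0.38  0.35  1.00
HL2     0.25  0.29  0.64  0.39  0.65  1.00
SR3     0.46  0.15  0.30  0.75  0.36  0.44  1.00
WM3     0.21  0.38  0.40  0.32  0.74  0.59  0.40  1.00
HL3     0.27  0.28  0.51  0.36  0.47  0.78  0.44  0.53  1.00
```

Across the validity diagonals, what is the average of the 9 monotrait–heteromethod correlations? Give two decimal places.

Convergent values: 0.49, 0.46, 0.75, 0.41, 0.38, 0.74, 0.64, 0.51, 0.78; mean = 5.16/9 = 0.57.

0.57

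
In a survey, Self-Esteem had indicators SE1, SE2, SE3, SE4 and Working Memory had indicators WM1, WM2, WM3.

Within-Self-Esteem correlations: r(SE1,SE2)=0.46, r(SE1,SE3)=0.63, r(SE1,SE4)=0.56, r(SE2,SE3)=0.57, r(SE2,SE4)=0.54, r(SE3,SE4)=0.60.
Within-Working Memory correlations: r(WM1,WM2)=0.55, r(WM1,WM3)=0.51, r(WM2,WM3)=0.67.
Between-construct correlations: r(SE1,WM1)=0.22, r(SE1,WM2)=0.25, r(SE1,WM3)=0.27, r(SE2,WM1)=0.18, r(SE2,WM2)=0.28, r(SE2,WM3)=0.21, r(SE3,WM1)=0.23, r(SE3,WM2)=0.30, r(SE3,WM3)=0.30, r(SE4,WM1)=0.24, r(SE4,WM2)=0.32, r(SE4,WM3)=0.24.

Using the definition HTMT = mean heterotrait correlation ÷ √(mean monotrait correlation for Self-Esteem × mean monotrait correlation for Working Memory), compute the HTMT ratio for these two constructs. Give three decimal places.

Mean heterotrait r = 3.04/12 = 0.2533.
Mean within-SE = 3.36/6 = 0.5600; mean within-WM = 1.73/3 = 0.5767.
Geometric mean = √(0.5600 × 0.5767) = 0.5683.
HTMT = 0.2533 / 0.5683 = 0.446.

0.446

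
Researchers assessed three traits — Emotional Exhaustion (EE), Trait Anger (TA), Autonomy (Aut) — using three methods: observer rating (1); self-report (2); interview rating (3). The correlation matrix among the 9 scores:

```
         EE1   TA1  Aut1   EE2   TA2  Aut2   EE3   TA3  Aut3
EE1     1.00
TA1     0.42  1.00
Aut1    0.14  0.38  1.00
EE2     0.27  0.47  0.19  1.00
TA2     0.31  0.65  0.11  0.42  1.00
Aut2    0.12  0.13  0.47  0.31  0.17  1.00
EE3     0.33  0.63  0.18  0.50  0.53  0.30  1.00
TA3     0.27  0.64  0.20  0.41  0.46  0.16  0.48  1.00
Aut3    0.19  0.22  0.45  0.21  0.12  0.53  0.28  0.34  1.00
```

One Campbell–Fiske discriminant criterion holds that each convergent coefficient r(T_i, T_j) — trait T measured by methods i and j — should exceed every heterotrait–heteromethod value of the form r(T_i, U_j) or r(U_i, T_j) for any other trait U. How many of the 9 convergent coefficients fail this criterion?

4

Each convergent coefficient versus the relevant comparison correlations:
EE (methods 1·2): 0.27 vs {0.31, 0.47, 0.12, 0.19} → fail.
EE (methods 1·3): 0.33 vs {0.27, 0.63, 0.19, 0.18} → fail.
EE (methods 2·3): 0.50 vs {0.41, 0.53, 0.21, 0.30} → fail.
TA (methods 1·2): 0.65 vs {0.47, 0.31, 0.13, 0.11} → pass.
TA (methods 1·3): 0.64 vs {0.63, 0.27, 0.22, 0.20} → pass.
TA (methods 2·3): 0.46 vs {0.53, 0.41, 0.12, 0.16} → fail.
Aut (methods 1·2): 0.47 vs {0.19, 0.12, 0.11, 0.13} → pass.
Aut (methods 1·3): 0.45 vs {0.18, 0.19, 0.20, 0.22} → pass.
Aut (methods 2·3): 0.53 vs {0.30, 0.21, 0.16, 0.12} → pass.
4 of 9 fail.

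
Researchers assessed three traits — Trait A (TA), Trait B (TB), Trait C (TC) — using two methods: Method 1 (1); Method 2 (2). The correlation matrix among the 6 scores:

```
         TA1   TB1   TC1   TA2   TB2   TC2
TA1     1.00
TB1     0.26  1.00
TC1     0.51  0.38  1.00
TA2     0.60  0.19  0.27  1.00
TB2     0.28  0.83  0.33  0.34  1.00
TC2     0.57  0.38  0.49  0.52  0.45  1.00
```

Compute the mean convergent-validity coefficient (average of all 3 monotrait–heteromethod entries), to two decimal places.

Convergent values: 0.60, 0.83, 0.49; mean = 1.92/3 = 0.64.

0.64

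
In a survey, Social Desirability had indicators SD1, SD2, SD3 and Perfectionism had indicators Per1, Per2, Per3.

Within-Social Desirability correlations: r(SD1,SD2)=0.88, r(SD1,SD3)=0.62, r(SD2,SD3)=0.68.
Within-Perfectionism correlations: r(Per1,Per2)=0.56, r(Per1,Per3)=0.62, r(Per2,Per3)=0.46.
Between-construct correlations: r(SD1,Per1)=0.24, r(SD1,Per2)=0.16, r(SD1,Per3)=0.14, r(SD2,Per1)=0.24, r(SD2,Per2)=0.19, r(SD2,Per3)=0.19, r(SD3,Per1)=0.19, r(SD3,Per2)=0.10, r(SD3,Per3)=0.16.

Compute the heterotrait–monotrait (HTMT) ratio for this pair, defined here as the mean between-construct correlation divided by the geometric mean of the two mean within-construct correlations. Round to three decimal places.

0.284

Mean heterotrait r = 1.61/9 = 0.1789.
Mean within-SD = 2.18/3 = 0.7267; mean within-Per = 1.64/3 = 0.5467.
Geometric mean = √(0.7267 × 0.5467) = 0.6303.
HTMT = 0.1789 / 0.6303 = 0.284.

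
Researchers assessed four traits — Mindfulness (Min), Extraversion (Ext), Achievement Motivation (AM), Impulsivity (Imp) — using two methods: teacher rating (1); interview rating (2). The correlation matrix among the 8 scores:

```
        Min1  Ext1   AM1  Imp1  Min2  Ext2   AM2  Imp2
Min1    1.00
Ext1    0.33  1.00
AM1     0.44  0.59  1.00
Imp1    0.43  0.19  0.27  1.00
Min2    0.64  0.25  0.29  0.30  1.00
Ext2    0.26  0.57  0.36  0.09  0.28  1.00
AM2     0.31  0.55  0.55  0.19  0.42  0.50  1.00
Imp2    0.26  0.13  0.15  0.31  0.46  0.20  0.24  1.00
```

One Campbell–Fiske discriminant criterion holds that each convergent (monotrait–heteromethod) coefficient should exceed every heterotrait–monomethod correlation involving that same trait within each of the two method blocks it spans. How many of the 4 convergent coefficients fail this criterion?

Checking each validity diagonal entry against its comparison values:
Min (methods 1·2): 0.64 vs {0.33, 0.28, 0.44, 0.42, 0.43, 0.46} → pass.
Ext (methods 1·2): 0.57 vs {0.33, 0.28, 0.59, 0.50, 0.19, 0.20} → fail.
AM (methods 1·2): 0.55 vs {0.44, 0.42, 0.59, 0.50, 0.27, 0.24} → fail.
Imp (methods 1·2): 0.31 vs {0.43, 0.46, 0.19, 0.20, 0.27, 0.24} → fail.
3 of 4 fail.

3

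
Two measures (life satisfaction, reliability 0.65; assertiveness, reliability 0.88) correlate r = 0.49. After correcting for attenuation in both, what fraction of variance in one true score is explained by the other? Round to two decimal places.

0.42

Disattenuated r = 0.49 / √(0.65 × 0.88) = 0.49 / 0.7563 = 0.6479.
Shared true-score variance = 0.6479² = 0.4198 ≈ 0.42.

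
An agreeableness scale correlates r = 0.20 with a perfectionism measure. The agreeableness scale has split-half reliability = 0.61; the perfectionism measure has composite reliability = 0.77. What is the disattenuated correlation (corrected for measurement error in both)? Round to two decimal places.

r_true = r_obs / √(r_xx · r_yy) = 0.20 / √(0.61 × 0.77) = 0.20 / √0.4697 = 0.20 / 0.6853 ≈ 0.29.

0.29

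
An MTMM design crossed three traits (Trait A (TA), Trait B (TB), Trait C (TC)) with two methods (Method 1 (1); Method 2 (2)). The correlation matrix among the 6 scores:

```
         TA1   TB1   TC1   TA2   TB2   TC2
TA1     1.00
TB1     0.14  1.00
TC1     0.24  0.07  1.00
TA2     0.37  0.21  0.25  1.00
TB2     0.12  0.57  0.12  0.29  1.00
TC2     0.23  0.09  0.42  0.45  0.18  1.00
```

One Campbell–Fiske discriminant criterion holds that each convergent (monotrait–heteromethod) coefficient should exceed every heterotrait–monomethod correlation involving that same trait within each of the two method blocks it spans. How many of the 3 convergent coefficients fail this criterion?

2

Checking each validity diagonal entry against its comparison values:
TA (methods 1·2): 0.37 vs {0.14, 0.29, 0.24, 0.45} → fail.
TB (methods 1·2): 0.57 vs {0.14, 0.29, 0.07, 0.18} → pass.
TC (methods 1·2): 0.42 vs {0.24, 0.45, 0.07, 0.18} → fail.
2 of 3 fail.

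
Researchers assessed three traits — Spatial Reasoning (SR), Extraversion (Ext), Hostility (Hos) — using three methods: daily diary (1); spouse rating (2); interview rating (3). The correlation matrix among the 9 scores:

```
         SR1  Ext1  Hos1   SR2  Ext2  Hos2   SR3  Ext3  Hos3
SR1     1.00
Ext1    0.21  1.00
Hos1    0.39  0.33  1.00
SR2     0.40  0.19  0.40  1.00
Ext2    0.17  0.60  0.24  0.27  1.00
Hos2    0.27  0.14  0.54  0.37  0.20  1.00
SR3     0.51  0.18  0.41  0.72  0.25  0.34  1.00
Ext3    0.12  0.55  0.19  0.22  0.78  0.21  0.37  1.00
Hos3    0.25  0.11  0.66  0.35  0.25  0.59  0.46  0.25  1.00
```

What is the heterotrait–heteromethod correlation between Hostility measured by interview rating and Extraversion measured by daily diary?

Different traits and methods: r(Hos3, Ext1) = 0.11.

0.11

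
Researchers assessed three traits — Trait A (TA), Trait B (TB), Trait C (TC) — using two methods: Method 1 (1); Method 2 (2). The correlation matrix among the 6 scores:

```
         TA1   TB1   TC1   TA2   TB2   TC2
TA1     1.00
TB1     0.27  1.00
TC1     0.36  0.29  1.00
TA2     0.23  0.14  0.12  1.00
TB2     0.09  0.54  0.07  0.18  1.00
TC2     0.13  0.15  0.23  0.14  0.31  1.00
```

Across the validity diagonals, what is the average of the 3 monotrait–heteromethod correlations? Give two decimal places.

Convergent values: 0.23, 0.54, 0.23; mean = 1.00/3 = 0.33.

0.33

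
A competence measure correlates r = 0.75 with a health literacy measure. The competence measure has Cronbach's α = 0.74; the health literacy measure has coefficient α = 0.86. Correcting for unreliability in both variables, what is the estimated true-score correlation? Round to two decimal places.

r_true = r_obs / √(r_xx · r_yy) = 0.75 / √(0.74 × 0.86) = 0.75 / √0.6364 = 0.75 / 0.7977 ≈ 0.94.

0.94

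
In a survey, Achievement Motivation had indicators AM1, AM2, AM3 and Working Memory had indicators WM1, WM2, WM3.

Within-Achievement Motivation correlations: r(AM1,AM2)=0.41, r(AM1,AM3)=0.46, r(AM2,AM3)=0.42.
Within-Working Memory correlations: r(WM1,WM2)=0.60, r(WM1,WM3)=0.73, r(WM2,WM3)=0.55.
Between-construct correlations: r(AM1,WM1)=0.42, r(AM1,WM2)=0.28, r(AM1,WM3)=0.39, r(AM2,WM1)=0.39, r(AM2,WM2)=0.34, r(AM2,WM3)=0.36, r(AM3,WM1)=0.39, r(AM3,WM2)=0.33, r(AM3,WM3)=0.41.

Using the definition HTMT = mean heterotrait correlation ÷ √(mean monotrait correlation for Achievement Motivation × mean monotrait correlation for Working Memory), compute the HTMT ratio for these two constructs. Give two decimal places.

Mean between = 3.31/9 = 0.3678.
Mean within-AM = 1.29/3 = 0.4300; mean within-WM = 1.88/3 = 0.6267.
Geometric mean = √(0.4300 × 0.6267) = 0.5191.
HTMT = 0.3678 / 0.5191 = 0.71.

0.71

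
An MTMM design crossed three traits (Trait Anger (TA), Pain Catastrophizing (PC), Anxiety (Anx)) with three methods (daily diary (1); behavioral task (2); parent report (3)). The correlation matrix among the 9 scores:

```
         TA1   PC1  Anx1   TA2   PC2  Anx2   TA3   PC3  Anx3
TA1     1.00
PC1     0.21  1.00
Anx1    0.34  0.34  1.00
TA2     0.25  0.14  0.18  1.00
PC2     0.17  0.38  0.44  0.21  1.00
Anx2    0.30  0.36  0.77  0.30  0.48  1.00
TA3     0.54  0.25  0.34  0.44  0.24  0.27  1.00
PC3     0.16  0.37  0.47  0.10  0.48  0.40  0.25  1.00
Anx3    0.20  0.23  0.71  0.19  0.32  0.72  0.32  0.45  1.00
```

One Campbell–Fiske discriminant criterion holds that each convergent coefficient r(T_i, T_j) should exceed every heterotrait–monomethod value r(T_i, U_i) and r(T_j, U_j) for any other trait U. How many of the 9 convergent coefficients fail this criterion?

Checking each validity diagonal entry against its comparison values:
TA (methods 1·2): 0.25 vs {0.21, 0.21, 0.34, 0.30} → fail.
TA (methods 1·3): 0.54 vs {0.21, 0.25, 0.34, 0.32} → pass.
TA (methods 2·3): 0.44 vs {0.21, 0.25, 0.30, 0.32} → pass.
PC (methods 1·2): 0.38 vs {0.21, 0.21, 0.34, 0.48} → fail.
PC (methods 1·3): 0.37 vs {0.21, 0.25, 0.34, 0.45} → fail.
PC (methods 2·3): 0.48 vs {0.21, 0.25, 0.48, 0.45} → fail.
Anx (methods 1·2): 0.77 vs {0.34, 0.30, 0.34, 0.48} → pass.
Anx (methods 1·3): 0.71 vs {0.34, 0.32, 0.34, 0.45} → pass.
Anx (methods 2·3): 0.72 vs {0.30, 0.32, 0.48, 0.45} → pass.
4 of 9 fail.

4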